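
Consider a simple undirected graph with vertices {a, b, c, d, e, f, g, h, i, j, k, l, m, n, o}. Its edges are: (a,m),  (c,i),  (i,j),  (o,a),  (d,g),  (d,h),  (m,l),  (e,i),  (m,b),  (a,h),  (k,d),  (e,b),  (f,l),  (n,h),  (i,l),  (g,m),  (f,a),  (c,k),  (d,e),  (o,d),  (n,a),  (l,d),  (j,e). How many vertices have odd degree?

Degrees: a:5, b:2, c:2, d:6, e:4, f:2, g:2, h:3, i:4, j:2, k:2, l:4, m:4, n:2, o:2
Odd-degree vertices: a, h.

2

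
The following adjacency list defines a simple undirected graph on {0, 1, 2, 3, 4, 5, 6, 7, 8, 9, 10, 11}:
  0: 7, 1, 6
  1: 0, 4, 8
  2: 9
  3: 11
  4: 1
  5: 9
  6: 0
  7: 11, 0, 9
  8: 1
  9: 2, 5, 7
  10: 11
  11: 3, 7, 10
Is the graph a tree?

Yes

|V| = 12, |E| = 11.
It is connected with exactly 11 edges, hence acyclic — it is a tree.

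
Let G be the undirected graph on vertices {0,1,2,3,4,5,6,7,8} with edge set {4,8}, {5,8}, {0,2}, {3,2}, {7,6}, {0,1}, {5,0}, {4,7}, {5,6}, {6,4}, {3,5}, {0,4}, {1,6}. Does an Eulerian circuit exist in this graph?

Yes

Degrees: 0:4, 1:2, 2:2, 3:2, 4:4, 5:4, 6:4, 7:2, 8:2
Every vertex has even degree and the edges form a single connected piece, so an Eulerian circuit exists.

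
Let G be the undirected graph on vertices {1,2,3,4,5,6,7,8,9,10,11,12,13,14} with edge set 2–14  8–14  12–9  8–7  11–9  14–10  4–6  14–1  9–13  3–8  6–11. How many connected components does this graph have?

3

Component: {5}
Component: {4, 6, 9, 11, 12, 13}
Component: {1, 2, 3, 7, 8, 10, 14}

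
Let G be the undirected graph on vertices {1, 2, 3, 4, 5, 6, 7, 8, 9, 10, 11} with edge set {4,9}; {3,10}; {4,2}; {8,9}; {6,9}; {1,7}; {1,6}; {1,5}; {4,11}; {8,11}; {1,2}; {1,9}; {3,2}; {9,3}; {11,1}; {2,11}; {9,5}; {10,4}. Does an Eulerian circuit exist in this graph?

Degrees: 1:6, 2:4, 3:3, 4:4, 5:2, 6:2, 7:1, 8:2, 9:6, 10:2, 11:4
Vertices with odd degree: 3, 7. An Eulerian circuit requires all degrees even.

No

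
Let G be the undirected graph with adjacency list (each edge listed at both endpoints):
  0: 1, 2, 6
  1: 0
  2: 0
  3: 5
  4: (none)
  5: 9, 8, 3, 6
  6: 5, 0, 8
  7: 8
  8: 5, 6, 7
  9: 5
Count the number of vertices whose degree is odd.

8

Degrees: 0:3, 1:1, 2:1, 3:1, 4:0, 5:4, 6:3, 7:1, 8:3, 9:1
Odd-degree vertices: 0, 1, 2, 3, 6, 7, 8, 9.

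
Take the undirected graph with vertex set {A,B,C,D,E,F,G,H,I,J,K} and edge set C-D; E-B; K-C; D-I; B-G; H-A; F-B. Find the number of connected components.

4

Component: {J}
Component: {A, H}
Component: {B, E, F, G}
Component: {C, D, I, K}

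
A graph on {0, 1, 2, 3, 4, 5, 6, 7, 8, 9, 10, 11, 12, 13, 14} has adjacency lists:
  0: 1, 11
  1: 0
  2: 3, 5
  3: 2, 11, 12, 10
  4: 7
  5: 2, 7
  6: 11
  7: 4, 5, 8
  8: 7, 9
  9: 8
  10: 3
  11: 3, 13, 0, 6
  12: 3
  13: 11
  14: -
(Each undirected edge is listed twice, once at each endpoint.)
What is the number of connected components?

Component: {14}
Component: {0, 1, 2, 3, 4, 5, 6, 7, 8, 9, 10, 11, 12, 13}

2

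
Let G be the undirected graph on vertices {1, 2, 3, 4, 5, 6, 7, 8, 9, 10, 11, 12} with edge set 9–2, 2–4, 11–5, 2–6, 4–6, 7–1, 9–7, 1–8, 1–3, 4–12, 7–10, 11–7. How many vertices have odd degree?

Degrees: 1:3, 2:3, 3:1, 4:3, 5:1, 6:2, 7:4, 8:1, 9:2, 10:1, 11:2, 12:1
Odd-degree vertices: 1, 2, 3, 4, 5, 8, 10, 12.

8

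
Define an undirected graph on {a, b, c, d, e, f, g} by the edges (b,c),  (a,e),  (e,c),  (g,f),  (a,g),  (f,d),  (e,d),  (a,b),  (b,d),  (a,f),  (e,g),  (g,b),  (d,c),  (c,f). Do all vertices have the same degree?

Yes

Degrees: a:4, b:4, c:4, d:4, e:4, f:4, g:4
All degrees equal 4; the graph is regular.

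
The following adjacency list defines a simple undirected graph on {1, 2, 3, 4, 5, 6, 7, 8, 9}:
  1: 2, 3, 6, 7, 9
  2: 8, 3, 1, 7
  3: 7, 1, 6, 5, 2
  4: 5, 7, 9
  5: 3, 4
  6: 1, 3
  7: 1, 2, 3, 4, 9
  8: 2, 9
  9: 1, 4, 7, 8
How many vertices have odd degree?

Degrees: 1:5, 2:4, 3:5, 4:3, 5:2, 6:2, 7:5, 8:2, 9:4
Odd-degree vertices: 1, 3, 4, 7.

4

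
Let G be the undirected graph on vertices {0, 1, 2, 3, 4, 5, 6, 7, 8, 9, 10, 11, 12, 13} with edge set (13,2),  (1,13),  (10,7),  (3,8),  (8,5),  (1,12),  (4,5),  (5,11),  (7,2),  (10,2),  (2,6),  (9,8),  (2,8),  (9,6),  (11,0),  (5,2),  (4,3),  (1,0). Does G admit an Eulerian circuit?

Degrees: 0:2, 1:3, 2:6, 3:2, 4:2, 5:4, 6:2, 7:2, 8:4, 9:2, 10:2, 11:2, 12:1, 13:2
Vertices with odd degree: 1, 12. An Eulerian circuit requires all degrees even.

No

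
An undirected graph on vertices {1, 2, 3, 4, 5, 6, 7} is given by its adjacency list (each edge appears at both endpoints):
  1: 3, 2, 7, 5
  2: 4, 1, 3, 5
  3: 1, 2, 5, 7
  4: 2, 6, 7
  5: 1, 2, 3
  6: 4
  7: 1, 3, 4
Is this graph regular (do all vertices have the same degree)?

Degrees: 1:4, 2:4, 3:4, 4:3, 5:3, 6:1, 7:3
Degrees are not all equal (e.g. deg(6)=1 but deg(1)=4); not regular.

No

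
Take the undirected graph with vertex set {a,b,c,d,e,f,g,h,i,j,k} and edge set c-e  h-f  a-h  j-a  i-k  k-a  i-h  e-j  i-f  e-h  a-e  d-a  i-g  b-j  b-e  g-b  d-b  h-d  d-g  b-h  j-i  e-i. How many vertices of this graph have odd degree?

4

Degrees: a:5, b:5, c:1, d:4, e:6, f:2, g:3, h:6, i:6, j:4, k:2
Odd-degree vertices: a, b, c, g.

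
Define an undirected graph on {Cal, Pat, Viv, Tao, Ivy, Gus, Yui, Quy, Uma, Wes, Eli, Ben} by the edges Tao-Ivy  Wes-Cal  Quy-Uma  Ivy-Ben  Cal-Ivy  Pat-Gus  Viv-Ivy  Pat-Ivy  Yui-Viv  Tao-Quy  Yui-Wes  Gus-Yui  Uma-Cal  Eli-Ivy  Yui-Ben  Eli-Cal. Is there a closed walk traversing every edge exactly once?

Yes

Degrees: Cal:4, Pat:2, Viv:2, Tao:2, Ivy:6, Gus:2, Yui:4, Quy:2, Uma:2, Wes:2, Eli:2, Ben:2
Every vertex has even degree and the edges form a single connected piece, so an Eulerian circuit exists.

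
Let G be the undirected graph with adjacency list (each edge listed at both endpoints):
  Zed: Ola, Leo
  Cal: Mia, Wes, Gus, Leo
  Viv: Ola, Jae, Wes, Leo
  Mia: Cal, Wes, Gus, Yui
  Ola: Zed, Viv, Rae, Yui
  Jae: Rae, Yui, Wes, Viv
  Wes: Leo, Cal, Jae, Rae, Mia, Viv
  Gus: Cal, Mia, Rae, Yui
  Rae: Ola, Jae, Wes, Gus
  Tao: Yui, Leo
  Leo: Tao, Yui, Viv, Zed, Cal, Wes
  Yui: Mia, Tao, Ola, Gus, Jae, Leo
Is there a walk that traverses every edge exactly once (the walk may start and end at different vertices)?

Yes

Degrees: Zed:2, Cal:4, Viv:4, Mia:4, Ola:4, Jae:4, Wes:6, Gus:4, Rae:4, Tao:2, Leo:6, Yui:6
Odd-degree vertices: none (0 total).
The non-isolated vertices are connected and exactly 0 have odd degree, so an Eulerian trail exists.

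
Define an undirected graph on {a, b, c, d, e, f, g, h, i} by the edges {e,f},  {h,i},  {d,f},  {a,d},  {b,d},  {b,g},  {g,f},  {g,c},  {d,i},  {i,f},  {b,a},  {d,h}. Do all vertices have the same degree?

Degrees: a:2, b:3, c:1, d:5, e:1, f:4, g:3, h:2, i:3
Degrees are not all equal (e.g. deg(c)=1 but deg(d)=5); not regular.

No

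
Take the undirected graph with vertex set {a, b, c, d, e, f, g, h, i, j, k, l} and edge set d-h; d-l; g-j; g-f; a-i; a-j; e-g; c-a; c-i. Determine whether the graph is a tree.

|V| = 12, |E| = 9.
It splits into 4 components, so it cannot be a tree.

No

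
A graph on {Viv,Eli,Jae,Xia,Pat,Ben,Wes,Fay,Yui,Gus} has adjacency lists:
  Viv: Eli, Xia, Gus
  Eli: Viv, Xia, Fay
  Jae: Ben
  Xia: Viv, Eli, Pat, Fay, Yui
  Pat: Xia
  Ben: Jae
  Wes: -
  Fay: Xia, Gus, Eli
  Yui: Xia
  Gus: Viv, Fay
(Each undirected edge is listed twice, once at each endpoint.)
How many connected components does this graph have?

3

Component: {Wes}
Component: {Jae, Ben}
Component: {Viv, Eli, Xia, Pat, Fay, Yui, Gus}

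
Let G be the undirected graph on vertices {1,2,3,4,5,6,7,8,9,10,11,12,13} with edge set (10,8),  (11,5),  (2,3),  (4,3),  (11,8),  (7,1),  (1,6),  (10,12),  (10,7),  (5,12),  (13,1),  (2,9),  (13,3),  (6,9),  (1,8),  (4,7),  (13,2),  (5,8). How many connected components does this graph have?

1

Component: {1, 2, 3, 4, 5, 6, 7, 8, 9, 10, 11, 12, 13}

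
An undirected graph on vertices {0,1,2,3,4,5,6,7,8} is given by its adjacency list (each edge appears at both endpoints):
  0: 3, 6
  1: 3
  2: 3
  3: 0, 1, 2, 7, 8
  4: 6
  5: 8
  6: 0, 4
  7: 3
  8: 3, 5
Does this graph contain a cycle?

The graph has 9 vertices, 8 edges, and 1 connected component.
A forest on 9 vertices with 1 component has exactly 8 edges, which matches — so no cycle.

No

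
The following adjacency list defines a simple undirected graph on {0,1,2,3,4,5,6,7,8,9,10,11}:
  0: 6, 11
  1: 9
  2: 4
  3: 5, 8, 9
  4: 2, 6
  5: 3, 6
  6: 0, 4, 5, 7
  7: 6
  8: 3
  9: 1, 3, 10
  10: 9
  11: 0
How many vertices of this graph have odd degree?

8

Degrees: 0:2, 1:1, 2:1, 3:3, 4:2, 5:2, 6:4, 7:1, 8:1, 9:3, 10:1, 11:1
Odd-degree vertices: 1, 2, 3, 7, 8, 9, 10, 11.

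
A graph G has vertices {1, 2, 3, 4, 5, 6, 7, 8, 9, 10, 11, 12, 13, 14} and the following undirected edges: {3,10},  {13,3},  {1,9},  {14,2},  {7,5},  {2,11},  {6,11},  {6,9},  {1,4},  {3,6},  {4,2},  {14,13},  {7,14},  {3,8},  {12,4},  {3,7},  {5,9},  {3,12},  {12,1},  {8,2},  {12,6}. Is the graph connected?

Starting from 1 and exploring outward reaches every vertex (1, 12, 9, 4, 6, 3, 5, 2, 11, 13, 7, 10, 8, 14); the graph is connected.

Yes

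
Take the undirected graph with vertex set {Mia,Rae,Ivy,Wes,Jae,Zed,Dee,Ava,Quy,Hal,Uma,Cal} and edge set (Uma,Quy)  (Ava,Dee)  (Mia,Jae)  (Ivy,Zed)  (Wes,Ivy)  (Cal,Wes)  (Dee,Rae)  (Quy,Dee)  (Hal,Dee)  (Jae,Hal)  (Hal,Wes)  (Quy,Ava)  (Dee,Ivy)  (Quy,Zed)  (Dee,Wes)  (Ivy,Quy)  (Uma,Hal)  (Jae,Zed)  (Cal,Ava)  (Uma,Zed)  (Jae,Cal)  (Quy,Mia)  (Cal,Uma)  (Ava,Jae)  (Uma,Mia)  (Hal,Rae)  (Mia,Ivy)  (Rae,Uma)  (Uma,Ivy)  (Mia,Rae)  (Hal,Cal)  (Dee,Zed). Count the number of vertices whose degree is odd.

Degrees: Mia:5, Rae:4, Ivy:6, Wes:4, Jae:5, Zed:5, Dee:7, Ava:4, Quy:6, Hal:6, Uma:7, Cal:5
Odd-degree vertices: Mia, Jae, Zed, Dee, Uma, Cal.

6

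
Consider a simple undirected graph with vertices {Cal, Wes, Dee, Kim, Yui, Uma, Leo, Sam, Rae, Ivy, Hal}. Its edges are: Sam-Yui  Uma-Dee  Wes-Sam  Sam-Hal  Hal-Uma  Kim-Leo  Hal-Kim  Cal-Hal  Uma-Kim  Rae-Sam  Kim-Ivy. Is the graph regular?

No

Degrees: Cal:1, Wes:1, Dee:1, Kim:4, Yui:1, Uma:3, Leo:1, Sam:4, Rae:1, Ivy:1, Hal:4
Vertex Cal has degree 1 while Kim has degree 4, so the graph is not regular.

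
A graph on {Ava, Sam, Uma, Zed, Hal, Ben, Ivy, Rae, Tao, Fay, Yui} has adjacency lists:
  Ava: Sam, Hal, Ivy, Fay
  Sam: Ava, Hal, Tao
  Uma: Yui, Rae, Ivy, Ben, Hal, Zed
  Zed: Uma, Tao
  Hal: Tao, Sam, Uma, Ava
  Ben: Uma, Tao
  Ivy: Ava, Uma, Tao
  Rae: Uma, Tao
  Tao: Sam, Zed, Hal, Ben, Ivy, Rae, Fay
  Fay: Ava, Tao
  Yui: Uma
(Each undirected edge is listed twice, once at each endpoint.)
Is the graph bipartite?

The cycle Hal-Sam-Tao-Hal has length 3, which is odd, so the graph is not bipartite.

No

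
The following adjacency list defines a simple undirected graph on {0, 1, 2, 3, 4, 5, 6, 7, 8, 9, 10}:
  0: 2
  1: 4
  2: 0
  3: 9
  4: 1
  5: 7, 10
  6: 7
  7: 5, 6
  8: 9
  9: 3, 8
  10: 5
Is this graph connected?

No

Component: {0, 2}
Component: {1, 4}
Component: {3, 8, 9}
Component: {5, 6, 7, 10}
No edge joins these 4 groups, so the graph is disconnected.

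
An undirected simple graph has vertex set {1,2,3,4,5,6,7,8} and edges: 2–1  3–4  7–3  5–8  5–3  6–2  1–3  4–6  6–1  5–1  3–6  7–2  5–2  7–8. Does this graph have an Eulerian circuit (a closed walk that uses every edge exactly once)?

No

Degrees: 1:4, 2:4, 3:5, 4:2, 5:4, 6:4, 7:3, 8:2
3, 7 have odd degree; an Eulerian circuit needs every degree to be even, so none exists.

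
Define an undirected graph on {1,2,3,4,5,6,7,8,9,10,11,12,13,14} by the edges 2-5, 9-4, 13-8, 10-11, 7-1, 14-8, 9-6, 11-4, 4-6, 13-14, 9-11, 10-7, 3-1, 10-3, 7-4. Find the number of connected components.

4

Component: {12}
Component: {2, 5}
Component: {8, 13, 14}
Component: {1, 3, 4, 6, 7, 9, 10, 11}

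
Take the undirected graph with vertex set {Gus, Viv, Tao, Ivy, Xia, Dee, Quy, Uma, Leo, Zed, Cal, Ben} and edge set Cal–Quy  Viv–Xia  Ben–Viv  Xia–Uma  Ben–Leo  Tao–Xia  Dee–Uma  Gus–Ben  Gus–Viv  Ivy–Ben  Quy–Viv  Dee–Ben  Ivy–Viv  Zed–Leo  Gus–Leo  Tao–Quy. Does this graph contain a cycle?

Yes

|V| = 12, |E| = 16, number of components = 1.
Since 16 > 12 - 1, a cycle must exist; for instance Viv-Quy-Tao-Xia-Viv.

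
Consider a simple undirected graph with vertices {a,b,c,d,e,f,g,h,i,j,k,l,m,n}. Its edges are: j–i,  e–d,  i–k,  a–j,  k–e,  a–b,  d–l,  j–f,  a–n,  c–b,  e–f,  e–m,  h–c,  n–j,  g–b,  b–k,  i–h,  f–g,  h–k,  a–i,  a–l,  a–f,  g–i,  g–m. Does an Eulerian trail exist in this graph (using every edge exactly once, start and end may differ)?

Yes

Degrees: a:6, b:4, c:2, d:2, e:4, f:4, g:4, h:3, i:5, j:4, k:4, l:2, m:2, n:2
Odd-degree vertices: h, i (2 total).
With 2 odd-degree vertices and all edges in one connected piece, an Eulerian trail exists (from h to i).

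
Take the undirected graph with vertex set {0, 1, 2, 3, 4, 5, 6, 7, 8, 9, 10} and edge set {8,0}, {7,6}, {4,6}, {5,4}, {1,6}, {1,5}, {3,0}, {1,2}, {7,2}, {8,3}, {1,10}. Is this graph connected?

No

Component: {9}
Component: {0, 3, 8}
Component: {1, 2, 4, 5, 6, 7, 10}
No edge joins these 3 groups, so the graph is disconnected.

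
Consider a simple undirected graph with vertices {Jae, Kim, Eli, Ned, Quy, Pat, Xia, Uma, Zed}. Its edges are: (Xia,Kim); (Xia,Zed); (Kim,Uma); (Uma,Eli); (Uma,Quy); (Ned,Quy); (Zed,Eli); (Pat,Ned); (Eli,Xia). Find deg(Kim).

Neighbors of Kim: Xia, Uma.

2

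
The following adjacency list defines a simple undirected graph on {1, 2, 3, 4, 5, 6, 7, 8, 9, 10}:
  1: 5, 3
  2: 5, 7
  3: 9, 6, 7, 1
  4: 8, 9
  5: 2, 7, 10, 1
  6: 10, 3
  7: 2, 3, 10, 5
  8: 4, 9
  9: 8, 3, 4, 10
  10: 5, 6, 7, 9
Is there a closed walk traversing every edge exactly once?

Degrees: 1:2, 2:2, 3:4, 4:2, 5:4, 6:2, 7:4, 8:2, 9:4, 10:4
Every vertex has even degree and the edges form a single connected piece, so an Eulerian circuit exists.

Yes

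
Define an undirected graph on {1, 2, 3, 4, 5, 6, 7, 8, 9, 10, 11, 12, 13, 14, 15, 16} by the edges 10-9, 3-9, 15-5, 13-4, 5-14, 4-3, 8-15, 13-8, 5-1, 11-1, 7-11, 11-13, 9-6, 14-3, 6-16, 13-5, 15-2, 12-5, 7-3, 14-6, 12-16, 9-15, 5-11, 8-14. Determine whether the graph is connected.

Starting from 1 and exploring outward reaches every vertex (1, 5, 11, 15, 14, 12, 13, 7, 2, 9, 8, 3, 6, 16, 4, 10); the graph is connected.

Yes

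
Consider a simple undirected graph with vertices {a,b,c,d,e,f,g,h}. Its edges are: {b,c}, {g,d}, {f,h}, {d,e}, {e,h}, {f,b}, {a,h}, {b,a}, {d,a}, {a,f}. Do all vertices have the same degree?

No

Degrees: a:4, b:3, c:1, d:3, e:2, f:3, g:1, h:3
Degrees are not all equal (e.g. deg(c)=1 but deg(a)=4); not regular.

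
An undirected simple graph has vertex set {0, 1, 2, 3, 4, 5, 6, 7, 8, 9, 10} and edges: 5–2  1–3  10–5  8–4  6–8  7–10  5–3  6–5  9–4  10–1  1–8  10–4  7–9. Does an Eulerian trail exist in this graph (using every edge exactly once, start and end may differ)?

No

Degrees: 0:0, 1:3, 2:1, 3:2, 4:3, 5:4, 6:2, 7:2, 8:3, 9:2, 10:4
Odd-degree vertices: 1, 2, 4, 8 (4 total).
With 4 odd-degree vertices (more than two), no single trail can use every edge.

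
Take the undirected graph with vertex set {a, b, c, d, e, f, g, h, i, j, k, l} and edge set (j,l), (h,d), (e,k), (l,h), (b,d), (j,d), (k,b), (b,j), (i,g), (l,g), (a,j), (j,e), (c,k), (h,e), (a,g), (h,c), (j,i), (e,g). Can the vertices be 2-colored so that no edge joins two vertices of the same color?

d-b-j-d is an odd cycle (length 3), and a bipartite graph can contain only even cycles.

No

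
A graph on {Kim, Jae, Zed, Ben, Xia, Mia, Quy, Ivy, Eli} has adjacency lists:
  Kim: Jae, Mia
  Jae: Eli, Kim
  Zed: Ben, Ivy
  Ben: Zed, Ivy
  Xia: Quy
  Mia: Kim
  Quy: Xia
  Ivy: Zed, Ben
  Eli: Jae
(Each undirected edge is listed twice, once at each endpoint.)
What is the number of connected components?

3

Component: {Xia, Quy}
Component: {Zed, Ben, Ivy}
Component: {Kim, Jae, Mia, Eli}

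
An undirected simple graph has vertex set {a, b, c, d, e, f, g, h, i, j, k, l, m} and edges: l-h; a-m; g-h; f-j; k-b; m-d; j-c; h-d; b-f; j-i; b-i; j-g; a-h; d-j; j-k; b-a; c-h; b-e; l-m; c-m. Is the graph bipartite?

Partition the vertices as {b, h, j, m} vs {a, c, d, e, f, g, i, k, l}. Each listed edge has one endpoint in each part, so the graph is bipartite.

Yes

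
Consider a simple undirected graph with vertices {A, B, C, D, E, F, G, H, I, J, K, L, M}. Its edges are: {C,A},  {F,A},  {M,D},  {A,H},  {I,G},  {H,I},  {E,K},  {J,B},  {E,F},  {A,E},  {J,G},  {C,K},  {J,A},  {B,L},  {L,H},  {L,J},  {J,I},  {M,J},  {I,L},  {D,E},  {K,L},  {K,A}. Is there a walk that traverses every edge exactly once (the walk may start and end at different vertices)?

Yes

Degrees: A:6, B:2, C:2, D:2, E:4, F:2, G:2, H:3, I:4, J:6, K:4, L:5, M:2
Odd-degree vertices: H, L (2 total).
With 2 odd-degree vertices and all edges in one connected piece, an Eulerian trail exists (from H to L).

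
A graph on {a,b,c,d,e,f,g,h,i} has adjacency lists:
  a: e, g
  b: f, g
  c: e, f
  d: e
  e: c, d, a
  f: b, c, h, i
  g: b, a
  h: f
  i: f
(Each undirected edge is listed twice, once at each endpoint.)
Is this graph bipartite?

Yes

Partition the vertices as {e, f, g} vs {a, b, c, d, h, i}. Each listed edge has one endpoint in each part, so the graph is bipartite.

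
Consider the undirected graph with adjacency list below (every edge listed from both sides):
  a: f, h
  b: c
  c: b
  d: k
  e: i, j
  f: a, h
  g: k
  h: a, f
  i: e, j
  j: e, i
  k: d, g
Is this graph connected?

Component: {b, c}
Component: {a, f, h}
Component: {d, g, k}
Component: {e, i, j}
No edge joins these 4 groups, so the graph is disconnected.

No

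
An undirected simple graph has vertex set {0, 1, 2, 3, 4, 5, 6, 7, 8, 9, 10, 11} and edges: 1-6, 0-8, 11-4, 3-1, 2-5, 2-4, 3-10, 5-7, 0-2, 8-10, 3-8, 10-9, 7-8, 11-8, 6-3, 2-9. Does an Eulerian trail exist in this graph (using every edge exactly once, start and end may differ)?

Degrees: 0:2, 1:2, 2:4, 3:4, 4:2, 5:2, 6:2, 7:2, 8:5, 9:2, 10:3, 11:2
Odd-degree vertices: 8, 10 (2 total).
The non-isolated vertices are connected and exactly 2 have odd degree, so an Eulerian trail exists (from 8 to 10).

Yes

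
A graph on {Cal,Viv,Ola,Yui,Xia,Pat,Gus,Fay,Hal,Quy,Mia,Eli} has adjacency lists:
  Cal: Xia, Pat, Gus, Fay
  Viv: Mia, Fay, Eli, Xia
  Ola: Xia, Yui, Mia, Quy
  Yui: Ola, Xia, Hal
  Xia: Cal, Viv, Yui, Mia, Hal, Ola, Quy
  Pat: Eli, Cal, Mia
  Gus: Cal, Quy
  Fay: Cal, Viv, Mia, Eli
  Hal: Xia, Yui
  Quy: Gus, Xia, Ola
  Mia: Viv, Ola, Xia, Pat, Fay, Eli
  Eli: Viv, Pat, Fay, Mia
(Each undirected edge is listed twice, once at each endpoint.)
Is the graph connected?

Yes

A breadth-first search from Cal visits Cal, Xia, Fay, Gus, Pat, Ola, Hal, Viv, Yui, Quy, Mia, Eli — all 12 vertices — so the graph is connected.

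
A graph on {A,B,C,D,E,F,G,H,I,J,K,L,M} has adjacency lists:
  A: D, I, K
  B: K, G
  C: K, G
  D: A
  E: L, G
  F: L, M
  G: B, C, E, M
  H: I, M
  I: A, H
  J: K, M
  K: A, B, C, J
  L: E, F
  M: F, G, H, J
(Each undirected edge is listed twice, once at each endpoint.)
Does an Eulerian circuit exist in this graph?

No

Degrees: A:3, B:2, C:2, D:1, E:2, F:2, G:4, H:2, I:2, J:2, K:4, L:2, M:4
Vertices with odd degree: A, D. An Eulerian circuit requires all degrees even.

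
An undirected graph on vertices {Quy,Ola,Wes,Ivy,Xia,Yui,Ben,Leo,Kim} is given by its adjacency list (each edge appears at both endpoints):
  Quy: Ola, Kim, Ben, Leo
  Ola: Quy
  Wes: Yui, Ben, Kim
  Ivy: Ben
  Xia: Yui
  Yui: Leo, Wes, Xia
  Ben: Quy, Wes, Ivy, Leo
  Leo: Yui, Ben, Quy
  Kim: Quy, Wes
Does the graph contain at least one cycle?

Yes

The graph has 9 vertices, 11 edges, and 1 connected component.
Since 11 > 9 - 1, a cycle must exist; for instance Quy-Leo-Ben-Quy.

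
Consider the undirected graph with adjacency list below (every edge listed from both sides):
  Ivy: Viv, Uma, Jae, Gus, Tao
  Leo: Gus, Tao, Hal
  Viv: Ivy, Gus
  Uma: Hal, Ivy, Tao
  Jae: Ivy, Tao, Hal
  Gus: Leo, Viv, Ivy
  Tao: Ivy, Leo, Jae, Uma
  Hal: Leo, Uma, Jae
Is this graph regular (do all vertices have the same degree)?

No

Degrees: Ivy:5, Leo:3, Viv:2, Uma:3, Jae:3, Gus:3, Tao:4, Hal:3
Degrees are not all equal (e.g. deg(Viv)=2 but deg(Ivy)=5); not regular.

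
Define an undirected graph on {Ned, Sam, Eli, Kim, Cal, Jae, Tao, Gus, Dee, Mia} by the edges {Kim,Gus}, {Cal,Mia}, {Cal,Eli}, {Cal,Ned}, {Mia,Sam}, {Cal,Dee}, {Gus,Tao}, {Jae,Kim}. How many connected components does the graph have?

Component: {Kim, Jae, Tao, Gus}
Component: {Ned, Sam, Eli, Cal, Dee, Mia}

2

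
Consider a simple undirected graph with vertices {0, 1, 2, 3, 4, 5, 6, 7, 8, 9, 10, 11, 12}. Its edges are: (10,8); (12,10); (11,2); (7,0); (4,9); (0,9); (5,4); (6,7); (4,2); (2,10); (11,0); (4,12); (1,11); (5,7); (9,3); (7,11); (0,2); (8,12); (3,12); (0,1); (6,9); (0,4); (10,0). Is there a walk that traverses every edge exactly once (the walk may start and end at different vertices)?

Yes

Degrees: 0:7, 1:2, 2:4, 3:2, 4:5, 5:2, 6:2, 7:4, 8:2, 9:4, 10:4, 11:4, 12:4
Odd-degree vertices: 0, 4 (2 total).
With 2 odd-degree vertices and all edges in one connected piece, an Eulerian trail exists (from 0 to 4).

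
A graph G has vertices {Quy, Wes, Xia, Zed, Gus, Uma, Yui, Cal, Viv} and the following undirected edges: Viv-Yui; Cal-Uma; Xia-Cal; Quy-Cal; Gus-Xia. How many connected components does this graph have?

Component: {Wes}
Component: {Zed}
Component: {Yui, Viv}
Component: {Quy, Xia, Gus, Uma, Cal}

4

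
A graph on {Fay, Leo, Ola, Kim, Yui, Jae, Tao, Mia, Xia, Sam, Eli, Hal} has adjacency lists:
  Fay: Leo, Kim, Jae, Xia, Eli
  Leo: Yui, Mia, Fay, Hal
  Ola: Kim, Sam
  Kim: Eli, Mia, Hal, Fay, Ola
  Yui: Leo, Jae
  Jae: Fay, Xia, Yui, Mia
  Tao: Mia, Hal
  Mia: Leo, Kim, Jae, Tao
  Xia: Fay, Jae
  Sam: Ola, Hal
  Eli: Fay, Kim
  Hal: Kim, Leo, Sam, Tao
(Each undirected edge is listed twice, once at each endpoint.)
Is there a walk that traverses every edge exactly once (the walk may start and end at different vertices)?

Yes

Degrees: Fay:5, Leo:4, Ola:2, Kim:5, Yui:2, Jae:4, Tao:2, Mia:4, Xia:2, Sam:2, Eli:2, Hal:4
Odd-degree vertices: Fay, Kim (2 total).
The non-isolated vertices are connected and exactly 2 have odd degree, so an Eulerian trail exists (from Fay to Kim).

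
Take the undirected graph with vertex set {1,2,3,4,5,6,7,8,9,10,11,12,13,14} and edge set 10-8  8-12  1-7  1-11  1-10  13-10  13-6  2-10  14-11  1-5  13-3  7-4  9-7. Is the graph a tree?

Yes

|V| = 14, |E| = 13.
Connected and |E| = |V| - 1, which characterizes a tree.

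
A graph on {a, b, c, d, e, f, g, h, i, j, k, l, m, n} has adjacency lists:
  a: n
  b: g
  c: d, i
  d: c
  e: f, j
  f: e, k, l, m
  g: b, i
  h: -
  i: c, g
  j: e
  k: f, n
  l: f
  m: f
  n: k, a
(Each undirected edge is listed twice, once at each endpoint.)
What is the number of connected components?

3

Component: {h}
Component: {b, c, d, g, i}
Component: {a, e, f, j, k, l, m, n}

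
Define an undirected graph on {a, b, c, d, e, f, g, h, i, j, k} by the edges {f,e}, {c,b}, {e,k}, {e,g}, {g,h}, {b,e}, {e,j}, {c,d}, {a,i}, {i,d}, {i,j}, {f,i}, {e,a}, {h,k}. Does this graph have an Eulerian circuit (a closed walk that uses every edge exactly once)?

Yes

Degrees: a:2, b:2, c:2, d:2, e:6, f:2, g:2, h:2, i:4, j:2, k:2
All degrees are even and the non-isolated vertices are connected — an Eulerian circuit exists.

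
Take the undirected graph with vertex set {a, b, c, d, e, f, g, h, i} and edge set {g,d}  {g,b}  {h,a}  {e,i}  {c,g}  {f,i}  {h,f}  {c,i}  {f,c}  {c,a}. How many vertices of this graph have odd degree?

Degrees: a:2, b:1, c:4, d:1, e:1, f:3, g:3, h:2, i:3
Odd-degree vertices: b, d, e, f, g, i.

6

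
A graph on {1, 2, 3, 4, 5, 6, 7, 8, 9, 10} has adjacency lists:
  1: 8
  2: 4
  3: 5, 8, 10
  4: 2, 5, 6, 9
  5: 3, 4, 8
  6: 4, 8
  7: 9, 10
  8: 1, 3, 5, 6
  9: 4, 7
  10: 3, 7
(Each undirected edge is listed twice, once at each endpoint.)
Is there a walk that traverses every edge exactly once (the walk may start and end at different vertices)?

No

Degrees: 1:1, 2:1, 3:3, 4:4, 5:3, 6:2, 7:2, 8:4, 9:2, 10:2
Odd-degree vertices: 1, 2, 3, 5 (4 total).
With 4 odd-degree vertices (more than two), no single trail can use every edge.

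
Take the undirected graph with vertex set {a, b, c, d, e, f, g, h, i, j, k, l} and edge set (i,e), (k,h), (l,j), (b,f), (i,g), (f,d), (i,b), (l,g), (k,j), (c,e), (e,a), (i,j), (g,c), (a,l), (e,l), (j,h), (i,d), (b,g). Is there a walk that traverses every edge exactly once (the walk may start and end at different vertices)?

Degrees: a:2, b:3, c:2, d:2, e:4, f:2, g:4, h:2, i:5, j:4, k:2, l:4
Odd-degree vertices: b, i (2 total).
With 2 odd-degree vertices and all edges in one connected piece, an Eulerian trail exists (from b to i).

Yes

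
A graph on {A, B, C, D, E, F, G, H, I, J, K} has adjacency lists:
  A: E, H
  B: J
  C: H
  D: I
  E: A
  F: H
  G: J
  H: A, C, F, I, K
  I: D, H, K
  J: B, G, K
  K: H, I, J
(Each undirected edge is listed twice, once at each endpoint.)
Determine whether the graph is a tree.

|V| = 11, |E| = 11.
A tree on 11 vertices has exactly 10 edges; this graph has 11, so it contains a cycle and is not a tree.

No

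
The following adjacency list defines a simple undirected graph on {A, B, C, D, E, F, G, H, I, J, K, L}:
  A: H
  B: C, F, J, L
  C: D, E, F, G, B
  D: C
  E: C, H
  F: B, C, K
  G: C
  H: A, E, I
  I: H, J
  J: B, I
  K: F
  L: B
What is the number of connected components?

1

Component: {A, B, C, D, E, F, G, H, I, J, K, L}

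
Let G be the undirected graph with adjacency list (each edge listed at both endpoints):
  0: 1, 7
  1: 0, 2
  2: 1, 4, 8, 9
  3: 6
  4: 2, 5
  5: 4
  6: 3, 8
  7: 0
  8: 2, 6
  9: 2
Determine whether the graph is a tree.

|V| = 10, |E| = 9.
It is connected with exactly 9 edges, hence acyclic — it is a tree.

Yes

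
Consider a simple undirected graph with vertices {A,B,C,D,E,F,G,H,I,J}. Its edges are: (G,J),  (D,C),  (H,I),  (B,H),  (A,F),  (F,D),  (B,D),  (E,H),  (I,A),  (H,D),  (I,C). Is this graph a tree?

No

|V| = 10, |E| = 11.
It splits into 2 components, so it cannot be a tree.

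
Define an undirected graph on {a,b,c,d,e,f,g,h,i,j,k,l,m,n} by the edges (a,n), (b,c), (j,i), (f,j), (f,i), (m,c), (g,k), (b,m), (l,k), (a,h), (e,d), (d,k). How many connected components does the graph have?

Component: {a, h, n}
Component: {b, c, m}
Component: {f, i, j}
Component: {d, e, g, k, l}

4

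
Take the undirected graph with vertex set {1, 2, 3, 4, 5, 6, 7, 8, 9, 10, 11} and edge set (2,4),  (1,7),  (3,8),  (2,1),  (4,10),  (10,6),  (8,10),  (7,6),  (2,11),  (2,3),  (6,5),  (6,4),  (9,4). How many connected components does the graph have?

Component: {1, 2, 3, 4, 5, 6, 7, 8, 9, 10, 11}

1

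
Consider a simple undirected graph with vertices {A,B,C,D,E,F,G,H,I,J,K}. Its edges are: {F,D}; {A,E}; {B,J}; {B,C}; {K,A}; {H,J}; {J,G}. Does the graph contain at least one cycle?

The graph has 11 vertices, 7 edges, and 4 connected components.
Since 7 = 11 - 4, the graph is a forest and contains no cycle.

No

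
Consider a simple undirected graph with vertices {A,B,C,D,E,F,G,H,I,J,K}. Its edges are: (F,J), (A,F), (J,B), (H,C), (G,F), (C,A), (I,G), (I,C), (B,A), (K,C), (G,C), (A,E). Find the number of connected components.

2

Component: {D}
Component: {A, B, C, E, F, G, H, I, J, K}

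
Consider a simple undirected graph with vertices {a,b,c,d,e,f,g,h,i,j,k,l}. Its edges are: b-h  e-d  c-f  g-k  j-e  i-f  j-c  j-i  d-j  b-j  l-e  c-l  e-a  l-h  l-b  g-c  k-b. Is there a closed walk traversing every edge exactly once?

Degrees: a:1, b:4, c:4, d:2, e:4, f:2, g:2, h:2, i:2, j:5, k:2, l:4
Vertices with odd degree: a, j. An Eulerian circuit requires all degrees even.

No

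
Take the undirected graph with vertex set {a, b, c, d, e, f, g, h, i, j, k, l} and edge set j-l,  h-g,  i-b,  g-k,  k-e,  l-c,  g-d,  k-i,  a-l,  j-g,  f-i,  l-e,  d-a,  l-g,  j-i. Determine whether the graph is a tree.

No

|V| = 12, |E| = 15.
Connected but with 15 > 11 edges, so it has a cycle and is not a tree.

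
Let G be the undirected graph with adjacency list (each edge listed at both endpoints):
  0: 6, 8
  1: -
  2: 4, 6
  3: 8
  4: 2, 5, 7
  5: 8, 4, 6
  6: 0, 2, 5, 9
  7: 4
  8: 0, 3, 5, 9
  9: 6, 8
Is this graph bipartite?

Yes

A valid 2-coloring puts {1, 4, 6, 8} on one side and {0, 2, 3, 5, 7, 9} on the other; every edge crosses between the two sides.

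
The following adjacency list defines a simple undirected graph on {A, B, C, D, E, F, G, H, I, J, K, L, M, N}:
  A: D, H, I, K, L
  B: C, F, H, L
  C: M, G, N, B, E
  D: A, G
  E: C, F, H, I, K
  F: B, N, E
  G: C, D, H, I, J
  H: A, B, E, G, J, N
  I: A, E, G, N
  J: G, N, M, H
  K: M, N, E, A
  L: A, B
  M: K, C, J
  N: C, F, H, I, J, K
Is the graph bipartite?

H-J-N-H is an odd cycle (length 3), and a bipartite graph can contain only even cycles.

No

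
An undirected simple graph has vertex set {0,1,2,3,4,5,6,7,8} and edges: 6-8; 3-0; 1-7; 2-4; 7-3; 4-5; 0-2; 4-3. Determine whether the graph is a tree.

|V| = 9, |E| = 8.
It splits into 2 components, so it cannot be a tree.

No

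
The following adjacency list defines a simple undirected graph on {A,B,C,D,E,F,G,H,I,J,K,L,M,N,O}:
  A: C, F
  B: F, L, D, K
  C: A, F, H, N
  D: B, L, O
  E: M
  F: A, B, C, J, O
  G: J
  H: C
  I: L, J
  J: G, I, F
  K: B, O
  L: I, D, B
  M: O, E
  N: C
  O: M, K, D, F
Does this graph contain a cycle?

Yes

|V| = 15, |E| = 19, number of components = 1.
Since 19 > 15 - 1, a cycle must exist; for instance O-D-B-K-O.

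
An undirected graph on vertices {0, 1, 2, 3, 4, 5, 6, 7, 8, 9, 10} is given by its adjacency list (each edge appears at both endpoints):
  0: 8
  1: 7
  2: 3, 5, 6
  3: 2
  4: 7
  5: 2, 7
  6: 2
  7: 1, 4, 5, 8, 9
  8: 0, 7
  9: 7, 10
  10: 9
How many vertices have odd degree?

Degrees: 0:1, 1:1, 2:3, 3:1, 4:1, 5:2, 6:1, 7:5, 8:2, 9:2, 10:1
Odd-degree vertices: 0, 1, 2, 3, 4, 6, 7, 10.

8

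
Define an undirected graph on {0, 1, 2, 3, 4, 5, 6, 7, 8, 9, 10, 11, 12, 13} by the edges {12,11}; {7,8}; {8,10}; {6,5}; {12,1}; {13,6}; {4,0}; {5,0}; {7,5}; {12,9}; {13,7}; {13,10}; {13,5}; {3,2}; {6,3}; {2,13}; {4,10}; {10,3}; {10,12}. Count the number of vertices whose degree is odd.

Degrees: 0:2, 1:1, 2:2, 3:3, 4:2, 5:4, 6:3, 7:3, 8:2, 9:1, 10:5, 11:1, 12:4, 13:5
Odd-degree vertices: 1, 3, 6, 7, 9, 10, 11, 13.

8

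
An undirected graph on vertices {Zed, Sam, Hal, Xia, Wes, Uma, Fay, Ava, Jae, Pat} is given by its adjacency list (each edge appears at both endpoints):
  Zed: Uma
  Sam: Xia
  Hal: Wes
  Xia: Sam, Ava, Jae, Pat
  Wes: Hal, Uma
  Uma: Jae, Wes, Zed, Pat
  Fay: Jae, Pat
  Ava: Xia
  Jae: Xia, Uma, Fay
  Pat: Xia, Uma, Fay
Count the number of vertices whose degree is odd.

Degrees: Zed:1, Sam:1, Hal:1, Xia:4, Wes:2, Uma:4, Fay:2, Ava:1, Jae:3, Pat:3
Odd-degree vertices: Zed, Sam, Hal, Ava, Jae, Pat.

6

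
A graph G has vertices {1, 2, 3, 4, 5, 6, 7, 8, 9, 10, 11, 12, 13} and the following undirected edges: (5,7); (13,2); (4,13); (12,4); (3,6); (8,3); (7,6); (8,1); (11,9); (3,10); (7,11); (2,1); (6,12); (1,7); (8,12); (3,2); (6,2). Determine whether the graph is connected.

A breadth-first search from 1 visits 1, 7, 8, 2, 6, 5, 11, 3, 12, 13, 9, 10, 4 — all 13 vertices — so the graph is connected.

Yes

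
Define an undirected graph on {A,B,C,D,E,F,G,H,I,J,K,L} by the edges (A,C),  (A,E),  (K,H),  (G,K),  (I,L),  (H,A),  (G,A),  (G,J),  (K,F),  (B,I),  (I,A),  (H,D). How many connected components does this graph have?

1

Component: {A, B, C, D, E, F, G, H, I, J, K, L}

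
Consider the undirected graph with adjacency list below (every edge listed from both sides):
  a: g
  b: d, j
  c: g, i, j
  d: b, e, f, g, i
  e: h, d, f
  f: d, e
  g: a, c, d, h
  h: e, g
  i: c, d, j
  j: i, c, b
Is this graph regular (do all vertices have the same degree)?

No

Degrees: a:1, b:2, c:3, d:5, e:3, f:2, g:4, h:2, i:3, j:3
Vertex a has degree 1 while d has degree 5, so the graph is not regular.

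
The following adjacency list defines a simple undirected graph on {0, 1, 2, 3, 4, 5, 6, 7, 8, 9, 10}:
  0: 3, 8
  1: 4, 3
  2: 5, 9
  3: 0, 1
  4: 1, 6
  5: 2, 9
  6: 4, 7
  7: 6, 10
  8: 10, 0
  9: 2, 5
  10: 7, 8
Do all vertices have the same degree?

Degrees: 0:2, 1:2, 2:2, 3:2, 4:2, 5:2, 6:2, 7:2, 8:2, 9:2, 10:2
Every vertex has degree 2, so the graph is 2-regular.

Yes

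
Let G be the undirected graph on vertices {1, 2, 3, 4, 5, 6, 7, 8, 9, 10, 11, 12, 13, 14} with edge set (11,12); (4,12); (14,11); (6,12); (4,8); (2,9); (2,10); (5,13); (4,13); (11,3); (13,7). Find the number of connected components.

3

Component: {1}
Component: {2, 9, 10}
Component: {3, 4, 5, 6, 7, 8, 11, 12, 13, 14}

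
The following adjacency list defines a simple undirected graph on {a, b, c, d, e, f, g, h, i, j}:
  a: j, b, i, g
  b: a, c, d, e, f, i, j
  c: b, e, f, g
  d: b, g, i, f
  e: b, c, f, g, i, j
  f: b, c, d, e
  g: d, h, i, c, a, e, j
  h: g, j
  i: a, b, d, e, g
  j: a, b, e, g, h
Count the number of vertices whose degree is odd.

4

Degrees: a:4, b:7, c:4, d:4, e:6, f:4, g:7, h:2, i:5, j:5
Odd-degree vertices: b, g, i, j.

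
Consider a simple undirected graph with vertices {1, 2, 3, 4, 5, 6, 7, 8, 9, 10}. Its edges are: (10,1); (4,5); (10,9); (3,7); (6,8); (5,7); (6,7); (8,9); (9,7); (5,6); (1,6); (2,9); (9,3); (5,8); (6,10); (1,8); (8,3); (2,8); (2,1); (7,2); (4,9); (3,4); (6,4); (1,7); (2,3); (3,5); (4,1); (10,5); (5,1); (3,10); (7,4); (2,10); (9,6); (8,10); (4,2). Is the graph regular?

Degrees: 1:7, 2:7, 3:7, 4:7, 5:7, 6:7, 7:7, 8:7, 9:7, 10:7
Every vertex has degree 7, so the graph is 7-regular.

Yes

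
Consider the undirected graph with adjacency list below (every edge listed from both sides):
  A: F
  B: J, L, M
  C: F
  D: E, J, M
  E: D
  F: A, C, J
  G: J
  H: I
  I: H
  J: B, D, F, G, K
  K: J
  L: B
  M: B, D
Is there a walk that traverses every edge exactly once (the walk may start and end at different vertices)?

Degrees: A:1, B:3, C:1, D:3, E:1, F:3, G:1, H:1, I:1, J:5, K:1, L:1, M:2
Odd-degree vertices: A, B, C, D, E, F, G, H, I, J, K, L (12 total).
An Eulerian trail requires 0 or 2 odd-degree vertices; here there are 12.

No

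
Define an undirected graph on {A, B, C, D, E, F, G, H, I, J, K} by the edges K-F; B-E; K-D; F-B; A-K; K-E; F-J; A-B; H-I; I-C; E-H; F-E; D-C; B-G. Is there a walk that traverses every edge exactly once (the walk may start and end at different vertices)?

Yes

Degrees: A:2, B:4, C:2, D:2, E:4, F:4, G:1, H:2, I:2, J:1, K:4
Odd-degree vertices: G, J (2 total).
The non-isolated vertices are connected and exactly 2 have odd degree, so an Eulerian trail exists (from G to J).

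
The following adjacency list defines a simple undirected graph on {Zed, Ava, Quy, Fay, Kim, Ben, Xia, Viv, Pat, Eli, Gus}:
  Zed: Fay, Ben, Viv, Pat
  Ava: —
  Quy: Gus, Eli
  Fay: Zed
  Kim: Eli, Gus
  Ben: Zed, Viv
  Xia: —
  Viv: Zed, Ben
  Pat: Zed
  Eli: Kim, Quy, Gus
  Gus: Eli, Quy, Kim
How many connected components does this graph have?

4

Component: {Ava}
Component: {Xia}
Component: {Quy, Kim, Eli, Gus}
Component: {Zed, Fay, Ben, Viv, Pat}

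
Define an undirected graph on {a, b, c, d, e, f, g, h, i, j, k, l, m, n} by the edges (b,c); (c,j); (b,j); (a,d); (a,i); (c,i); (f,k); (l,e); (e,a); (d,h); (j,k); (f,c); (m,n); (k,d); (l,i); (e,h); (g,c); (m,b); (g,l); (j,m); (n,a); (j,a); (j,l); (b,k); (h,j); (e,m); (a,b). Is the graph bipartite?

No

The cycle b-j-m-b has length 3, which is odd, so the graph is not bipartite.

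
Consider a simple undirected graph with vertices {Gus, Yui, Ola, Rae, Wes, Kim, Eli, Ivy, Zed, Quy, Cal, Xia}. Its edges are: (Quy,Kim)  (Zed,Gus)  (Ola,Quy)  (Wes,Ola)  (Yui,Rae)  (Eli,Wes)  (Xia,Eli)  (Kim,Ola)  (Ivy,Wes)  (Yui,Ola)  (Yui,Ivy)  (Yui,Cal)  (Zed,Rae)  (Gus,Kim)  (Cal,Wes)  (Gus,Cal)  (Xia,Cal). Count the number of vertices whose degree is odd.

2

Degrees: Gus:3, Yui:4, Ola:4, Rae:2, Wes:4, Kim:3, Eli:2, Ivy:2, Zed:2, Quy:2, Cal:4, Xia:2
Odd-degree vertices: Gus, Kim.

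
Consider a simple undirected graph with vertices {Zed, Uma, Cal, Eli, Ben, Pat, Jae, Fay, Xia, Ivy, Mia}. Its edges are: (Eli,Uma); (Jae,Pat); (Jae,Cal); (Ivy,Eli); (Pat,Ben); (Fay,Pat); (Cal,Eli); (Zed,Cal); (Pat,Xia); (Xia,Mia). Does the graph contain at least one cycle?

The graph has 11 vertices, 10 edges, and 1 connected component.
Since 10 = 11 - 1, the graph is a forest and contains no cycle.

No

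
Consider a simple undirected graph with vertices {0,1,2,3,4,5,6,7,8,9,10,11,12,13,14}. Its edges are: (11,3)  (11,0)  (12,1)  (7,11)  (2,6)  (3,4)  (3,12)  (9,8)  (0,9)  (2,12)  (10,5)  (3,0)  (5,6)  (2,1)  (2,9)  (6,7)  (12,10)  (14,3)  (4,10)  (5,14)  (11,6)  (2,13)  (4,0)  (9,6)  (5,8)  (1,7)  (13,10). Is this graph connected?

Starting from 0 and exploring outward reaches every vertex (0, 9, 4, 3, 11, 8, 6, 2, 10, 14, 12, 7, 5, 13, 1); the graph is connected.

Yes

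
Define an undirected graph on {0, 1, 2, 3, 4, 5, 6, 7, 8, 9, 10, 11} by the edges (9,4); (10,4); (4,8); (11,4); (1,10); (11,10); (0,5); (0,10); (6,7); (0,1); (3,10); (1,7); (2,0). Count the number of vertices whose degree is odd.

Degrees: 0:4, 1:3, 2:1, 3:1, 4:4, 5:1, 6:1, 7:2, 8:1, 9:1, 10:5, 11:2
Odd-degree vertices: 1, 2, 3, 5, 6, 8, 9, 10.

8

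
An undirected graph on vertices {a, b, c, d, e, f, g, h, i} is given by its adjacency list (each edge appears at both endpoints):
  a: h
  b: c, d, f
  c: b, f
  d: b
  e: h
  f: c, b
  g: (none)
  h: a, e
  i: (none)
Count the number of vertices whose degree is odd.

4

Degrees: a:1, b:3, c:2, d:1, e:1, f:2, g:0, h:2, i:0
Odd-degree vertices: a, b, d, e.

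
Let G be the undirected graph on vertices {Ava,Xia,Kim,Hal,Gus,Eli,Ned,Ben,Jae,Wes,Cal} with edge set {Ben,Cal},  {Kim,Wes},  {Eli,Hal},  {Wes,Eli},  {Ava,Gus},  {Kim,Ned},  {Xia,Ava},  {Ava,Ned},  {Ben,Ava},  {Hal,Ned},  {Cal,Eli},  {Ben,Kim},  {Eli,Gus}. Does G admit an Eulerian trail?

Degrees: Ava:4, Xia:1, Kim:3, Hal:2, Gus:2, Eli:4, Ned:3, Ben:3, Jae:0, Wes:2, Cal:2
Odd-degree vertices: Xia, Kim, Ned, Ben (4 total).
With 4 odd-degree vertices (more than two), no single trail can use every edge.

No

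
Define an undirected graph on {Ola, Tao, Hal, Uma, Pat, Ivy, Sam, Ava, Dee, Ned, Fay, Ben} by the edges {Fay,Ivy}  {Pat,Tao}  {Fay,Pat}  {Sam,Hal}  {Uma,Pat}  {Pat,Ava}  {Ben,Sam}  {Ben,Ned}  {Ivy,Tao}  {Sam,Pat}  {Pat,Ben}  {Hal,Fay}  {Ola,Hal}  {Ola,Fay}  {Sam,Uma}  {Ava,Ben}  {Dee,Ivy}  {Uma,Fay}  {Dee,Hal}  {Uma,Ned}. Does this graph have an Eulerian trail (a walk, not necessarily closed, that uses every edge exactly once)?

Yes

Degrees: Ola:2, Tao:2, Hal:4, Uma:4, Pat:6, Ivy:3, Sam:4, Ava:2, Dee:2, Ned:2, Fay:5, Ben:4
Odd-degree vertices: Ivy, Fay (2 total).
With 2 odd-degree vertices and all edges in one connected piece, an Eulerian trail exists (from Ivy to Fay).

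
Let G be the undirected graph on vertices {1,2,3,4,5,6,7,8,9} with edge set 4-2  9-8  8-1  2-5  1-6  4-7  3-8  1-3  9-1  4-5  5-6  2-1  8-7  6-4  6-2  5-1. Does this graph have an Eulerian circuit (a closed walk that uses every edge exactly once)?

Yes

Degrees: 1:6, 2:4, 3:2, 4:4, 5:4, 6:4, 7:2, 8:4, 9:2
All degrees are even and the non-isolated vertices are connected — an Eulerian circuit exists.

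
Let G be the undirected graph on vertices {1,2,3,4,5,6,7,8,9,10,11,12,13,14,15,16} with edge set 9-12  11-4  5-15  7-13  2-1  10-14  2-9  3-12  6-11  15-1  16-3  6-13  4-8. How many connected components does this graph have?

Component: {10, 14}
Component: {4, 6, 7, 8, 11, 13}
Component: {1, 2, 3, 5, 9, 12, 15, 16}

3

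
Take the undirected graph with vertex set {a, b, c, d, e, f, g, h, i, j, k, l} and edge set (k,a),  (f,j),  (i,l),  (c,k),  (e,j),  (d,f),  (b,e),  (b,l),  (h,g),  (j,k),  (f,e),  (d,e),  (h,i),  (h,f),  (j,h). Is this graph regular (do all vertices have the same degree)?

Degrees: a:1, b:2, c:1, d:2, e:4, f:4, g:1, h:4, i:2, j:4, k:3, l:2
Vertex a has degree 1 while e has degree 4, so the graph is not regular.

No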